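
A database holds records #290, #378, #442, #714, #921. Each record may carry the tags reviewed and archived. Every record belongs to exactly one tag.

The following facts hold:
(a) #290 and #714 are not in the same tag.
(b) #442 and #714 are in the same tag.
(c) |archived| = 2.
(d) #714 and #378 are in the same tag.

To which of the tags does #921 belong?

#921: archived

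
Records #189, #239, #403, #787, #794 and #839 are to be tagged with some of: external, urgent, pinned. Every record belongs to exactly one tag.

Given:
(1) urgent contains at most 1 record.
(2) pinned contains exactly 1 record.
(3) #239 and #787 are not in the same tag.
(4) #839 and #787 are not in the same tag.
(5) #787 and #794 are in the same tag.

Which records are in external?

external = {#189, #403, #787, #794}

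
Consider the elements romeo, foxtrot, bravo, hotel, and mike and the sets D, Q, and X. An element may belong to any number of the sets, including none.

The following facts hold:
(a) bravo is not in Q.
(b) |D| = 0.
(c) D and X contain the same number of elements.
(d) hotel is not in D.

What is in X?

X = {}

From (a): bravo ∉ Q.
From (d): hotel ∉ D.
(b): D already has 0, so the rest are out.
Suppose romeo ∈ X: no assignment then satisfies all the clues, so romeo ∉ X.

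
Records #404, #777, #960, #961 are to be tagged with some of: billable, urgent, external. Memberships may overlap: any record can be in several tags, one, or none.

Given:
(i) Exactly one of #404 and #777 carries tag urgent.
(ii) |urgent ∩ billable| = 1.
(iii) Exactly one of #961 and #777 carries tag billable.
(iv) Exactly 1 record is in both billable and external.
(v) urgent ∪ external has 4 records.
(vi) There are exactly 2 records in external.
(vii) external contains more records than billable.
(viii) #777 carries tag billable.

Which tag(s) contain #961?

#961: urgent

From (viii): #777 ∈ billable.
(iii) (exactly one): #961 ∉ billable.
Suppose #961 ∉ urgent: no assignment then satisfies all the clues, so #961 ∈ urgent.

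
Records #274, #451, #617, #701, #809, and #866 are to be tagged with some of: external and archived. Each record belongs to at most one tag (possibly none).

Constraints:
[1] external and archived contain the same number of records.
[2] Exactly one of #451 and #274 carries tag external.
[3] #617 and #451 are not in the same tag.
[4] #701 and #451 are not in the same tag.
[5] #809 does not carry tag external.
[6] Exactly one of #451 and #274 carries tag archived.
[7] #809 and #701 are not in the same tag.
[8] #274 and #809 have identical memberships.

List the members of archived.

archived = {#274, #809}

From (5): #809 ∉ external.
(8): #274 matches #809: #274 ∉ external.
(2) (exactly one): #451 ∈ external.
(3): #617 ∉ external.
(4): #701 ∉ external.
(6) (exactly one): #274 ∈ archived.
(8): #809 matches #274: #809 ∈ archived.
(7): #701 ∉ archived.
Suppose #617 ∈ archived: no assignment then satisfies all the clues, so #617 ∉ archived.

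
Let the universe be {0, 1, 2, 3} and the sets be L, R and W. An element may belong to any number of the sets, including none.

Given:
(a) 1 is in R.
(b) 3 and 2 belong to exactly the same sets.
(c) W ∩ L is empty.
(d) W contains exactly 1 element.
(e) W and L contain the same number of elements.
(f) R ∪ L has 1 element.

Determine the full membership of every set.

L = {1}; R = {1}; W = {0}

From (a): 1 ∈ R.
Suppose 0 ∈ L: no assignment then satisfies all the clues, so 0 ∉ L.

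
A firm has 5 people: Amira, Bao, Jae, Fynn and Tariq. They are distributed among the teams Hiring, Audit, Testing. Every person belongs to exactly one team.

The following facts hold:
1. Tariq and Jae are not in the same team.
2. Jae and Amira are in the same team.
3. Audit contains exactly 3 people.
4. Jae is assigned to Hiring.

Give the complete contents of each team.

Hiring = {Amira, Jae}; Audit = {Bao, Fynn, Tariq}; Testing = {}

From (4): Jae ∈ Hiring.
(1): Tariq ∉ Hiring.
(2): Amira matches Jae: Amira ∈ Hiring.
(3): only 3 candidates remain for Audit, so all are in.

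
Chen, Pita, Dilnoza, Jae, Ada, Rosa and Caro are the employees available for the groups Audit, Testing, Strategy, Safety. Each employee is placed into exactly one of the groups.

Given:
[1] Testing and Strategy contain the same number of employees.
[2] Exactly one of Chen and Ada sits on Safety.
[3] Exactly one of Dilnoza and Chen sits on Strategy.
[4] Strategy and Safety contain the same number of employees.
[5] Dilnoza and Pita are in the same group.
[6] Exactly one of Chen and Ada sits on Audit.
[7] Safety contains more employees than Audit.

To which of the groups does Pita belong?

Pita: Strategy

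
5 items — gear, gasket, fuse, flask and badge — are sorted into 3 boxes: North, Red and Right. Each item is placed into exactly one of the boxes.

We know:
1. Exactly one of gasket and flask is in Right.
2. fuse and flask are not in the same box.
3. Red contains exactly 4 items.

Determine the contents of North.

North = {}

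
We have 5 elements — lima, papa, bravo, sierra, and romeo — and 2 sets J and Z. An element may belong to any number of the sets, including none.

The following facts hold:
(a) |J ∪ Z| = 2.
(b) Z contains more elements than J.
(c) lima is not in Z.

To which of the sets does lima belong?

lima: none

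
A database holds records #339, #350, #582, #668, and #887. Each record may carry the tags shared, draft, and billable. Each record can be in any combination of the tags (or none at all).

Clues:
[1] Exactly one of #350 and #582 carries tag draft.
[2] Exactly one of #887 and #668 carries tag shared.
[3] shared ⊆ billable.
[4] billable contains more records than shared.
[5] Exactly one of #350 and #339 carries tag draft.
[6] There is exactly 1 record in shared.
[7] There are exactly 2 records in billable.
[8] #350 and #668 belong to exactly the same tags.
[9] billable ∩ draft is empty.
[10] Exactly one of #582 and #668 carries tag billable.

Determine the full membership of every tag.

shared = {#887}; draft = {#350, #668}; billable = {#582, #887}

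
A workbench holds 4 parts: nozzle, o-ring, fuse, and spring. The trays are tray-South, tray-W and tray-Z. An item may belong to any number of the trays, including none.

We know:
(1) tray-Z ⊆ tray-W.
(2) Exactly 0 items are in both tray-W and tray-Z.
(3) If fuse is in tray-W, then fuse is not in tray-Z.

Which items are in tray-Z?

tray-Z = {}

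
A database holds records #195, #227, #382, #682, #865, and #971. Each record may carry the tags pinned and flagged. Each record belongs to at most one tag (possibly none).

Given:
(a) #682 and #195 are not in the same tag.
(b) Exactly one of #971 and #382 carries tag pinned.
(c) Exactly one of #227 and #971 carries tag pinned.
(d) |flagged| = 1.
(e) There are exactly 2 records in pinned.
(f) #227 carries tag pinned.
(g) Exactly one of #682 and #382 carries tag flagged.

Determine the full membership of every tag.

From (f): #227 ∈ pinned.
(c) (exactly one): #971 ∉ pinned.
(b) (exactly one): #382 ∈ pinned.
(e): pinned already has 2, so the rest are out.
(g) (exactly one): #682 ∈ flagged.
(a): #195 ∉ flagged.
(d): flagged already has 1, so the rest are out.

pinned = {#227, #382}; flagged = {#682}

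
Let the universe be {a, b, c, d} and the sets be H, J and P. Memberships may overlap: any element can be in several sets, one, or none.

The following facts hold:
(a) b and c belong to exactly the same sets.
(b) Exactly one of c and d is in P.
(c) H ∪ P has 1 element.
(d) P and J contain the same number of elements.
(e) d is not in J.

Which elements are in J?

J = {a}

From (e): d ∉ J.
Suppose a ∉ J: no assignment then satisfies all the clues, so a ∈ J.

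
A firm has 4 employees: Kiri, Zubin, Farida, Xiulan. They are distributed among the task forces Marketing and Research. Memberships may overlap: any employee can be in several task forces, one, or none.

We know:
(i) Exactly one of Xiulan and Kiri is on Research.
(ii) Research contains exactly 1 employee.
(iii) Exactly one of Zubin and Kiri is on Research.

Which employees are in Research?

Research = {Kiri}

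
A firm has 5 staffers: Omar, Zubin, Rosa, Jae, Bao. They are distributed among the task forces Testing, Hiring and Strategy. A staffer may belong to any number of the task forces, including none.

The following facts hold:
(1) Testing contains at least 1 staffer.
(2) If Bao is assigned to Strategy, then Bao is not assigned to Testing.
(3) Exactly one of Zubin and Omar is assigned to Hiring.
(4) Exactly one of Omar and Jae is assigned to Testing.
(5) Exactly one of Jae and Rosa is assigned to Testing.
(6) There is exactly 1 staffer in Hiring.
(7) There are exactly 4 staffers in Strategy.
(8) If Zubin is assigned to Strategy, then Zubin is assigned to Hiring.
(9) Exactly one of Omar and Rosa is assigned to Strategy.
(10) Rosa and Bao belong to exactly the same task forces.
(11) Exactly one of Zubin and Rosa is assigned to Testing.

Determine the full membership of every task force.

Testing = {Jae, Zubin}; Hiring = {Zubin}; Strategy = {Bao, Jae, Rosa, Zubin}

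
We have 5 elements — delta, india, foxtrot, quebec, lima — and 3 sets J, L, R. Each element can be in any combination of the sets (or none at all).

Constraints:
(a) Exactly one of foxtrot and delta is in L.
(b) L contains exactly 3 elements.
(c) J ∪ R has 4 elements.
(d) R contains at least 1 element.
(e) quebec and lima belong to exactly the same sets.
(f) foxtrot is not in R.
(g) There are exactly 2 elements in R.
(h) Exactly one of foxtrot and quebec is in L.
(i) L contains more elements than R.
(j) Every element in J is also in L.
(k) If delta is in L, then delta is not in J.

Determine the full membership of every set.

J = {lima, quebec}; L = {delta, lima, quebec}; R = {delta, india}

From (f): foxtrot ∉ R.
Suppose delta ∈ J: no assignment then satisfies all the clues, so delta ∉ J.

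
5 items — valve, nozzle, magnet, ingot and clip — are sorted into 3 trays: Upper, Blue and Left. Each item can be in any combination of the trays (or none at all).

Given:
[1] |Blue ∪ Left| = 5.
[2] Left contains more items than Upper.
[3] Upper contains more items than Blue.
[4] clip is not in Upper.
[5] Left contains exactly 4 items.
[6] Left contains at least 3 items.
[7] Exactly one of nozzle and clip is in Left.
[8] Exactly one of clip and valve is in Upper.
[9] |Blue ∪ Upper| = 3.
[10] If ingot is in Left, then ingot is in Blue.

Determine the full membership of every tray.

From (4): clip ∉ Upper.
(8) (exactly one): valve ∈ Upper.
Suppose valve ∈ Blue: no assignment then satisfies all the clues, so valve ∉ Blue.

Upper = {ingot, nozzle, valve}; Blue = {ingot, nozzle}; Left = {clip, ingot, magnet, valve}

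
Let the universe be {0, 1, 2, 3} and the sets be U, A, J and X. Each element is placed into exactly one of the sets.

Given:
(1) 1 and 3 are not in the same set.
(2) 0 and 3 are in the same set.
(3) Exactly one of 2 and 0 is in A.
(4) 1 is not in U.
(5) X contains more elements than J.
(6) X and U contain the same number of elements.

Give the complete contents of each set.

U = {2}; A = {0, 3}; J = {}; X = {1}

From (4): 1 ∉ U.
Suppose 0 ∈ U: no assignment then satisfies all the clues, so 0 ∉ U.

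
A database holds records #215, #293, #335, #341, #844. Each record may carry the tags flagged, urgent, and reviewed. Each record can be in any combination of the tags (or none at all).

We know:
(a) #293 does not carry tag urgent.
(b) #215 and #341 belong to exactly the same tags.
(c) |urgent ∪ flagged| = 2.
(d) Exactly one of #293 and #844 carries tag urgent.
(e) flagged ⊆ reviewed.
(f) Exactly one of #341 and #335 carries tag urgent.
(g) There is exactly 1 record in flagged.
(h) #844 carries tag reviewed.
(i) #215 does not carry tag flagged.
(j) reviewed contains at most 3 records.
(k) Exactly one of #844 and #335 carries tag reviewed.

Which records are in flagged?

From (a): #293 ∉ urgent.
From (h): #844 ∈ reviewed.
From (i): #215 ∉ flagged.
(b): #341 matches #215: #341 ∉ flagged.
(d) (exactly one): #844 ∈ urgent.
(k) (exactly one): #335 ∉ reviewed.
(e) contrapositive: #335 ∉ flagged.
Suppose #293 ∈ flagged: no assignment then satisfies all the clues, so #293 ∉ flagged.

flagged = {#844}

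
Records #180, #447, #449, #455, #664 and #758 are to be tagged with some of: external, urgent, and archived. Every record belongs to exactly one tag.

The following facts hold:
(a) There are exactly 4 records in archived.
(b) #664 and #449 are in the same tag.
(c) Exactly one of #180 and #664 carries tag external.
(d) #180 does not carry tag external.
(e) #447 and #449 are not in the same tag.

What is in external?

From (d): #180 ∉ external.
(c) (exactly one): #664 ∈ external.
(b): #449 matches #664: #449 ∈ external.
(e): #447 ∉ external.
(a): only 4 candidates remain for archived, so all are in.

external = {#449, #664}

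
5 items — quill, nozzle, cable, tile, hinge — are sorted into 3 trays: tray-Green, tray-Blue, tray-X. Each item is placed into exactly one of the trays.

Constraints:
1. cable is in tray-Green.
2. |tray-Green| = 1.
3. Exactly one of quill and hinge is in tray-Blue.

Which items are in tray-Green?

From (1): cable ∈ tray-Green.
(2): tray-Green already has 1, so the rest are out.

tray-Green = {cable}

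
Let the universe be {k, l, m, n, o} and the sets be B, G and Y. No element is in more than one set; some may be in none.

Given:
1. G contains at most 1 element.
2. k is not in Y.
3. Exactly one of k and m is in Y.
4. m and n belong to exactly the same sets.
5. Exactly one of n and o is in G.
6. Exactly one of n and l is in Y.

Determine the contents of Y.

Y = {m, n}

From (2): k ∉ Y.
(3) (exactly one): m ∈ Y.
(4): n matches m: n ∉ B.
(4): n matches m: n ∉ G.
(4): n matches m: n ∈ Y.
(5) (exactly one): o ∈ G.
(6) (exactly one): l ∉ Y.
(1): G already has 1, so the rest are out.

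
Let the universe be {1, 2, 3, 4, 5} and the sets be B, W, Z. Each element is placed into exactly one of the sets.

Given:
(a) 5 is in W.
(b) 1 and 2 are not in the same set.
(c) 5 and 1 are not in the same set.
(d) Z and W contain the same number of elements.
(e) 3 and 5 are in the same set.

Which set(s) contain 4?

4: Z

From (a): 5 ∈ W.
(c): 1 ∉ W.
(e): 3 matches 5: 3 ∉ B.
(e): 3 matches 5: 3 ∈ W.
Suppose 4 ∈ B: no assignment then satisfies all the clues, so 4 ∉ B.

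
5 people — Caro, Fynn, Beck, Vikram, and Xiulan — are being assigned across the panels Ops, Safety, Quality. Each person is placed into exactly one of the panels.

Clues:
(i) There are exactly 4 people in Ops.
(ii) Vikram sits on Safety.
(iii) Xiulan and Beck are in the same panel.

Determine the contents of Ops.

Ops = {Beck, Caro, Fynn, Xiulan}

From (ii): Vikram ∈ Safety.
(i): only 4 candidates remain for Ops, so all are in.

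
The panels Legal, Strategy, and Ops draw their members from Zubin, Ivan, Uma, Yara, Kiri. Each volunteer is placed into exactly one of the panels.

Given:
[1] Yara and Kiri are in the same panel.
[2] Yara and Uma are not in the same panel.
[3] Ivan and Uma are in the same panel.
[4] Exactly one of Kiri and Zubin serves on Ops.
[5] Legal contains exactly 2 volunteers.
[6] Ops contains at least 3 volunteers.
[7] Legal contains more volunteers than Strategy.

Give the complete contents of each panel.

Legal = {Kiri, Yara}; Strategy = {}; Ops = {Ivan, Uma, Zubin}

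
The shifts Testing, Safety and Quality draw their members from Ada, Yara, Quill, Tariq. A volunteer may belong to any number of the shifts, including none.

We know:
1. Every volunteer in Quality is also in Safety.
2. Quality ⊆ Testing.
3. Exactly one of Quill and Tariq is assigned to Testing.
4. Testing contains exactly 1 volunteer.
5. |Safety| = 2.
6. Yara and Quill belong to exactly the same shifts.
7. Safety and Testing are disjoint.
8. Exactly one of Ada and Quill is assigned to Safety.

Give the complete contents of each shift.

Testing = {Tariq}; Safety = {Quill, Yara}; Quality = {}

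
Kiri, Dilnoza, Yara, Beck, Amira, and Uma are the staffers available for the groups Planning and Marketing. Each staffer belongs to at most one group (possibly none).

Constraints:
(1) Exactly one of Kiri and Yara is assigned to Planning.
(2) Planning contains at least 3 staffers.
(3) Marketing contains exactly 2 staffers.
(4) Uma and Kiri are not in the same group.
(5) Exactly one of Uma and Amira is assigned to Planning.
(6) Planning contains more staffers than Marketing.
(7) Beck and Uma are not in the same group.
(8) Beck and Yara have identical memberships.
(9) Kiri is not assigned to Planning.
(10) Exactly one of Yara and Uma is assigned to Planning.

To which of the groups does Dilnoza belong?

Dilnoza: Marketing

From (9): Kiri ∉ Planning.
(1) (exactly one): Yara ∈ Planning.
(8): Beck matches Yara: Beck ∈ Planning.
(10) (exactly one): Uma ∉ Planning.
(5) (exactly one): Amira ∈ Planning.
Suppose Dilnoza ∈ Planning: no assignment then satisfies all the clues, so Dilnoza ∉ Planning.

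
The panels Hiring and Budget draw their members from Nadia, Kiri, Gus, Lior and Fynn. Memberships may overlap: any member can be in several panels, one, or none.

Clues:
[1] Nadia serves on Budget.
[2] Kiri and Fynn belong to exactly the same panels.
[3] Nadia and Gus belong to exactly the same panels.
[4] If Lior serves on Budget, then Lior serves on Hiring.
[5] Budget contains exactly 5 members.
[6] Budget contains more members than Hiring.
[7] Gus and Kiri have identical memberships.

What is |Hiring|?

1

From (1): Nadia ∈ Budget.
(3): Gus matches Nadia: Gus ∈ Budget.
(5): only 5 candidates remain for Budget, so all are in.
(4): Lior ∈ Hiring.
Suppose Nadia ∈ Hiring: no assignment then satisfies all the clues, so Nadia ∉ Hiring.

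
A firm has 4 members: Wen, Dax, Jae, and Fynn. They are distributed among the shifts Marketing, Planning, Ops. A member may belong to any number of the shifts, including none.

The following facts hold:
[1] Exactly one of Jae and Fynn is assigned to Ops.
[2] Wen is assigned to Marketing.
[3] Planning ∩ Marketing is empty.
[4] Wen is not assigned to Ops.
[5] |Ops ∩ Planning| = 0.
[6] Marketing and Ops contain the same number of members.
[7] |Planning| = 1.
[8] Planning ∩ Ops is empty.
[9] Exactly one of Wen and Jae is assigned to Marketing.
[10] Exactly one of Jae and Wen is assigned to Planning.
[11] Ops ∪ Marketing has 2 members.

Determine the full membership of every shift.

Marketing = {Wen}; Planning = {Jae}; Ops = {Fynn}

From (2): Wen ∈ Marketing.
From (4): Wen ∉ Ops.
(3) (disjoint): Wen ∉ Planning.
(9) (exactly one): Jae ∉ Marketing.
(10) (exactly one): Jae ∈ Planning.
(7): Planning already has 1, so the rest are out.
(8) (disjoint): Jae ∉ Ops.
(1) (exactly one): Fynn ∈ Ops.
Suppose Dax ∈ Marketing: no assignment then satisfies all the clues, so Dax ∉ Marketing.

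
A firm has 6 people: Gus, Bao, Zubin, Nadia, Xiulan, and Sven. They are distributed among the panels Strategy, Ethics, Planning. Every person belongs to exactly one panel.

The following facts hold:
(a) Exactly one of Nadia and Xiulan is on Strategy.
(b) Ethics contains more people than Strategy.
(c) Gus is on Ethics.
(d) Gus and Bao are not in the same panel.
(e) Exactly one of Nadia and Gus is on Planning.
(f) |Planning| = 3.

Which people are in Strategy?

Strategy = {Xiulan}

From (c): Gus ∈ Ethics.
(d): Bao ∉ Ethics.
(e) (exactly one): Nadia ∈ Planning.
(a) (exactly one): Xiulan ∈ Strategy.
Suppose Bao ∈ Strategy: no assignment then satisfies all the clues, so Bao ∉ Strategy.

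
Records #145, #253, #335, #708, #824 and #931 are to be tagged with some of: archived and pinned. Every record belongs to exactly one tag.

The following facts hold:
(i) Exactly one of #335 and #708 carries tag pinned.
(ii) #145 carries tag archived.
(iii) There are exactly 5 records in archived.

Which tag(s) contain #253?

From (ii): #145 ∈ archived.
Suppose #253 ∉ archived: no assignment then satisfies all the clues, so #253 ∈ archived.

#253: archived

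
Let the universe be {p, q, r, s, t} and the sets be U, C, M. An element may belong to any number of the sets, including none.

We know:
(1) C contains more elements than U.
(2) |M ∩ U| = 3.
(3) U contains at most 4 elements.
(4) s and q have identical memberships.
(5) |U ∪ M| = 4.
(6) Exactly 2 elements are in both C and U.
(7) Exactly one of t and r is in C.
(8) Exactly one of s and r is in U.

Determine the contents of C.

C = {p, q, r, s}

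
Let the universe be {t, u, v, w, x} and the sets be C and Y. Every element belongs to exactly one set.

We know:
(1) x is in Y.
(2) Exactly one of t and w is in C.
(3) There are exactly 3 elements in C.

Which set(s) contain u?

From (1): x ∈ Y.
Suppose u ∉ C: no assignment then satisfies all the clues, so u ∈ C.

u: C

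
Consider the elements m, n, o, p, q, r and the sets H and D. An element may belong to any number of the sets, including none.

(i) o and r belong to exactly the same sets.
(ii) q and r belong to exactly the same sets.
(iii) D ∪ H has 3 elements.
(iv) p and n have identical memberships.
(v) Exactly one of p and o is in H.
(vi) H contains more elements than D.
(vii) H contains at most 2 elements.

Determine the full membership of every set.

H = {n, p}; D = {m}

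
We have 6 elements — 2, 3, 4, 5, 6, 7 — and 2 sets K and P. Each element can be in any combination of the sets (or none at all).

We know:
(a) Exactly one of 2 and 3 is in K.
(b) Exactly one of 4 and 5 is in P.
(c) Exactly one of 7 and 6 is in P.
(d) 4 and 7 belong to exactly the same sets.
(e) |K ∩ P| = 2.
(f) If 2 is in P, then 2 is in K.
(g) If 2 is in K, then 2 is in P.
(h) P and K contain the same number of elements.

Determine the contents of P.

P = {2, 3, 5, 6}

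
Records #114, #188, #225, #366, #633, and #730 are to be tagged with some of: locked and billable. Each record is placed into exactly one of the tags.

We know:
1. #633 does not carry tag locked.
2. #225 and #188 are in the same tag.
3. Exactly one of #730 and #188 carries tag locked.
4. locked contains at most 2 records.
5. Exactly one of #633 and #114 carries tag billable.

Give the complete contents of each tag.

locked = {#114, #730}; billable = {#188, #225, #366, #633}

From (1): #633 ∉ locked.
Only one tag left: #633 ∈ billable.
(5) (exactly one): #114 ∉ billable.
Only one tag left: #114 ∈ locked.
Suppose #188 ∈ locked: no assignment then satisfies all the clues, so #188 ∉ locked.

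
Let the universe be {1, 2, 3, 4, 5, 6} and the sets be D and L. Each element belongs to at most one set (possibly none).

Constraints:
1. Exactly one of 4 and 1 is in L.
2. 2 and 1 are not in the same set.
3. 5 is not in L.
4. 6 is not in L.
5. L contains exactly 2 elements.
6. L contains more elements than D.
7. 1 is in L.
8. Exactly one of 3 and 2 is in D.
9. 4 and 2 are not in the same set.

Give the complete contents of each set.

D = {2}; L = {1, 3}

From (3): 5 ∉ L.
From (4): 6 ∉ L.
From (7): 1 ∈ L.
(1) (exactly one): 4 ∉ L.
(2): 2 ∉ L.
(5): only 2 candidates remain for L, so all are in.
(8) (exactly one): 2 ∈ D.
(9): 4 ∉ D.
Suppose 5 ∈ D: no assignment then satisfies all the clues, so 5 ∉ D.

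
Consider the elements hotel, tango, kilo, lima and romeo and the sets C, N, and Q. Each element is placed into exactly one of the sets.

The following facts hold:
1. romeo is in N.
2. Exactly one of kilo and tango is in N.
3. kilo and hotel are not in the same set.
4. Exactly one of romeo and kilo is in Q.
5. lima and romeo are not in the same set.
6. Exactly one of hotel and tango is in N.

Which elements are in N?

From (1): romeo ∈ N.
(4) (exactly one): kilo ∈ Q.
(5): lima ∉ N.
(2) (exactly one): tango ∈ N.
(3): hotel ∉ Q.
(6) (exactly one): hotel ∉ N.
Only one set left: hotel ∈ C.

N = {romeo, tango}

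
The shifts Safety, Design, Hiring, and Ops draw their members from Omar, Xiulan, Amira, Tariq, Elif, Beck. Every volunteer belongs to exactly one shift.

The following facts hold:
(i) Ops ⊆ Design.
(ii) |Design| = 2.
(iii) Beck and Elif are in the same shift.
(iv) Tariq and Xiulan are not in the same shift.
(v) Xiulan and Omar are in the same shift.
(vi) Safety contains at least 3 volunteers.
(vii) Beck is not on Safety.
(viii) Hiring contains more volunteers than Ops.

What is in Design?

From (vii): Beck ∉ Safety.
(iii): Elif matches Beck: Elif ∉ Safety.
Suppose Omar ∈ Design: no assignment then satisfies all the clues, so Omar ∉ Design.

Design = {Beck, Elif}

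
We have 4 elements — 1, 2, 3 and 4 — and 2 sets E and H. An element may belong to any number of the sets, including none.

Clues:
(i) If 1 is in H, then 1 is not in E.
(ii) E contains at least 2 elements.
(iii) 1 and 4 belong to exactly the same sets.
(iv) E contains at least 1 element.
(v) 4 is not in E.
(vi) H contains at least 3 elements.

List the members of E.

E = {2, 3}

From (v): 4 ∉ E.
(iii): 1 matches 4: 1 ∉ E.
(ii): only 2 candidates remain for E, so all are in.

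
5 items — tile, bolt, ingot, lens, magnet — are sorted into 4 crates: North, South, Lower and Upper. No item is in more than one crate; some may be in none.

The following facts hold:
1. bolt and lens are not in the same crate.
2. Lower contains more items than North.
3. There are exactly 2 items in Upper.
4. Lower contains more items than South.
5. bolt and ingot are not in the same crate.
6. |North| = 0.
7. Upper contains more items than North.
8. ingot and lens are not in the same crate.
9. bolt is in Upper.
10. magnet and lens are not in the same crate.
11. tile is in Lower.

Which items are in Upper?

Upper = {bolt, magnet}

From (9): bolt ∈ Upper.
From (11): tile ∈ Lower.
(1): lens ∉ Upper.
(5): ingot ∉ Upper.
(6): North already has 0, so the rest are out.
(3): only 2 candidates remain for Upper, so all are in.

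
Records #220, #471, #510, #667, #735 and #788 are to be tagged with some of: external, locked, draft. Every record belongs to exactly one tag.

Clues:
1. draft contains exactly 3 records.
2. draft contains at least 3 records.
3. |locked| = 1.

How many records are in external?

2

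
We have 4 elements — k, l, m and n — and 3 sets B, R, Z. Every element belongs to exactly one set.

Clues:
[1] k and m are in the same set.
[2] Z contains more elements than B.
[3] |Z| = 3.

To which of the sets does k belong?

k: Z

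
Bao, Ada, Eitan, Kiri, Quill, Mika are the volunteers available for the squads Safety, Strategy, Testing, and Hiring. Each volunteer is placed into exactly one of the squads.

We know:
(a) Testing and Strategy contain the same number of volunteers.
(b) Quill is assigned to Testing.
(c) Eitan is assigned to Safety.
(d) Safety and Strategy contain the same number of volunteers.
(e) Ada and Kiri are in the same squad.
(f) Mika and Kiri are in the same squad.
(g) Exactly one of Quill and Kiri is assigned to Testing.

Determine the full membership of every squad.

Safety = {Eitan}; Strategy = {Bao}; Testing = {Quill}; Hiring = {Ada, Kiri, Mika}

From (b): Quill ∈ Testing.
From (c): Eitan ∈ Safety.
(g) (exactly one): Kiri ∉ Testing.
(e): Ada matches Kiri: Ada ∉ Testing.
(f): Mika matches Kiri: Mika ∉ Testing.
Suppose Bao ∈ Safety: no assignment then satisfies all the clues, so Bao ∉ Safety.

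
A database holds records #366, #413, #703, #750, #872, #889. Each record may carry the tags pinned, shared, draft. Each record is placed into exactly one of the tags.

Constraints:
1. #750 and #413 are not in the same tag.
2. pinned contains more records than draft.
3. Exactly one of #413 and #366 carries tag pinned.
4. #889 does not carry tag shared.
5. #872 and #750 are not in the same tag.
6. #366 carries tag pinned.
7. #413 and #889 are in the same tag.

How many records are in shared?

1

From (4): #889 ∉ shared.
From (6): #366 ∈ pinned.
(3) (exactly one): #413 ∉ pinned.
(7): #889 matches #413: #889 ∉ pinned.
(7): #413 matches #889: #413 ∉ shared.
Only one tag left: #413 ∈ draft.
Only one tag left: #889 ∈ draft.
(1): #750 ∉ draft.
Suppose #703 ∉ pinned: no assignment then satisfies all the clues, so #703 ∈ pinned.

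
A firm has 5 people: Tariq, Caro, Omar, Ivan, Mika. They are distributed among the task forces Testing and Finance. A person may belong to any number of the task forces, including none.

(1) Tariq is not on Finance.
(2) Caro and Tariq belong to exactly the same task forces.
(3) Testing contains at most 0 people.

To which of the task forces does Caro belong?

Caro: none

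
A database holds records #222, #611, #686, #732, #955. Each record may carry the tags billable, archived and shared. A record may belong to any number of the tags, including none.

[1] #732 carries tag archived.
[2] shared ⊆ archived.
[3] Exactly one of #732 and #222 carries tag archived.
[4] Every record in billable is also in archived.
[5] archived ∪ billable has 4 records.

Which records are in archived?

From (1): #732 ∈ archived.
(3) (exactly one): #222 ∉ archived.
(4) contrapositive: #222 ∉ billable.
(2) contrapositive: #222 ∉ shared.
Suppose #611 ∉ archived: no assignment then satisfies all the clues, so #611 ∈ archived.

archived = {#611, #686, #732, #955}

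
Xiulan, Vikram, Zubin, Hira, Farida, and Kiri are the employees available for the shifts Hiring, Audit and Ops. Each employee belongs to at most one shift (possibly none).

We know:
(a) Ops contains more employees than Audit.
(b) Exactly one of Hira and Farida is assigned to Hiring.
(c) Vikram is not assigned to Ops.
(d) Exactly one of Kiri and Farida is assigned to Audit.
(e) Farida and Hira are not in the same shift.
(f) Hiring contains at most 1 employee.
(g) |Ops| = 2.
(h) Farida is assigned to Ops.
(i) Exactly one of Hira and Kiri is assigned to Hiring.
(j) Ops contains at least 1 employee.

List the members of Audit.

Audit = {Kiri}

From (c): Vikram ∉ Ops.
From (h): Farida ∈ Ops.
(b) (exactly one): Hira ∈ Hiring.
(d) (exactly one): Kiri ∈ Audit.
(f): Hiring already has 1, so the rest are out.
Suppose Xiulan ∈ Audit: no assignment then satisfies all the clues, so Xiulan ∉ Audit.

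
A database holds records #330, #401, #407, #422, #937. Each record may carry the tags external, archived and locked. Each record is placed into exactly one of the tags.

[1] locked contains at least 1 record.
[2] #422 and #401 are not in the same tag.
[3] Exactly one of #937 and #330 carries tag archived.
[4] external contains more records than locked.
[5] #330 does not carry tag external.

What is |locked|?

1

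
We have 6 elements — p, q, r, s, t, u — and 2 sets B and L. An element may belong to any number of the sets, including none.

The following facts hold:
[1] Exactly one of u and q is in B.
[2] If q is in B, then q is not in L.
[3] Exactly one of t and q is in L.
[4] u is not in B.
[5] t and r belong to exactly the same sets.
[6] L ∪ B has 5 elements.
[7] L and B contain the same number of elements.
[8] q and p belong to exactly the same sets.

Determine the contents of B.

From (4): u ∉ B.
(1) (exactly one): q ∈ B.
(2): q ∉ L.
(3) (exactly one): t ∈ L.
(5): r matches t: r ∈ L.
(8): p matches q: p ∈ B.
(8): p matches q: p ∉ L.
Suppose r ∈ B: no assignment then satisfies all the clues, so r ∉ B.

B = {p, q, s}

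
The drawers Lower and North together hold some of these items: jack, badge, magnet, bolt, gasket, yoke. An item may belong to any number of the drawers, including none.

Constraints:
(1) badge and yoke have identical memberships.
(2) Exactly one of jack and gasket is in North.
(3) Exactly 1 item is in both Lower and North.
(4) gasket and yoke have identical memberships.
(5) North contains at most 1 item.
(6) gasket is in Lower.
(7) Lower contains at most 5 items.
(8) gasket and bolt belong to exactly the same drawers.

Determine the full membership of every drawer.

Lower = {badge, bolt, gasket, jack, yoke}; North = {jack}

From (6): gasket ∈ Lower.
(4): yoke matches gasket: yoke ∈ Lower.
(8): bolt matches gasket: bolt ∈ Lower.
(1): badge matches yoke: badge ∈ Lower.
Suppose jack ∉ Lower: no assignment then satisfies all the clues, so jack ∈ Lower.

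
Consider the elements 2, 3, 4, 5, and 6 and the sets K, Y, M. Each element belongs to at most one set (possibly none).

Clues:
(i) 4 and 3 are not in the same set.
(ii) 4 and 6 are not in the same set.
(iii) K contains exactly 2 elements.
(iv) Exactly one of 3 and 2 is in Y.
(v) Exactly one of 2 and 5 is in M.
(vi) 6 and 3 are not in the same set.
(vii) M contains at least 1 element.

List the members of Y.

Y = {3}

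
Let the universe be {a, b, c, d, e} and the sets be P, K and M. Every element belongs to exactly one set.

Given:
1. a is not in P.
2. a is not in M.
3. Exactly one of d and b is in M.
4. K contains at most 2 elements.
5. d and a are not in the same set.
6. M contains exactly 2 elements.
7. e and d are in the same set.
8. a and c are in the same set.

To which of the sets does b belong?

From (1): a ∉ P.
From (2): a ∉ M.
(8): c matches a: c ∉ P.
(8): c matches a: c ∉ M.
Only one set left: a ∈ K.
Only one set left: c ∈ K.
(4): K already has 2, so the rest are out.
Suppose b ∉ P: no assignment then satisfies all the clues, so b ∈ P.

b: P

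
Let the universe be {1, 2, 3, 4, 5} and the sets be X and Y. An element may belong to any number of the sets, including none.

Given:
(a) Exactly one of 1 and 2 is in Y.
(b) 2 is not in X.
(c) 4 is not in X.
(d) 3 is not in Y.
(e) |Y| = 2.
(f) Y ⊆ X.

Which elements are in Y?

From (b): 2 ∉ X.
From (c): 4 ∉ X.
From (d): 3 ∉ Y.
(f) contrapositive: 2 ∉ Y.
(f) contrapositive: 4 ∉ Y.
(a) (exactly one): 1 ∈ Y.
(e): only 2 candidates remain for Y, so all are in.
(f) with 1 ∈ Y: 1 ∈ X.
(f) with 5 ∈ Y: 5 ∈ X.

Y = {1, 5}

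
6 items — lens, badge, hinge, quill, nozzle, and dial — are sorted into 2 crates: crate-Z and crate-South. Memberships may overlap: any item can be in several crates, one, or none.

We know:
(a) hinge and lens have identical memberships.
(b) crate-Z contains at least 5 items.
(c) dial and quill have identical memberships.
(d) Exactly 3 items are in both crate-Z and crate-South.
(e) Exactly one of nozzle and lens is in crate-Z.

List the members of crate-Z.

crate-Z = {badge, dial, hinge, lens, quill}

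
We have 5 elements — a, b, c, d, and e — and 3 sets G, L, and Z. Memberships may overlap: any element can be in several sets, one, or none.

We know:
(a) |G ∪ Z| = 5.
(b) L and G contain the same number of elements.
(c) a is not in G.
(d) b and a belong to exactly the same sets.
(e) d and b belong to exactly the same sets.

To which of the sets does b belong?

b: Z

From (c): a ∉ G.
(d): b matches a: b ∉ G.
(e): d matches b: d ∉ G.
Suppose b ∈ L: no assignment then satisfies all the clues, so b ∉ L.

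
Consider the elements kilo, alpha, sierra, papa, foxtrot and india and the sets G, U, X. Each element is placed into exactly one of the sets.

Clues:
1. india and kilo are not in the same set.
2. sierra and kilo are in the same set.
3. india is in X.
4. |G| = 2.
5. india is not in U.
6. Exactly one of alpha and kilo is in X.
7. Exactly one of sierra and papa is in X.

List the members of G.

G = {kilo, sierra}

From (3): india ∈ X.
(1): kilo ∉ X.
(2): sierra matches kilo: sierra ∉ X.
(6) (exactly one): alpha ∈ X.
(7) (exactly one): papa ∈ X.
Suppose kilo ∉ G: no assignment then satisfies all the clues, so kilo ∈ G.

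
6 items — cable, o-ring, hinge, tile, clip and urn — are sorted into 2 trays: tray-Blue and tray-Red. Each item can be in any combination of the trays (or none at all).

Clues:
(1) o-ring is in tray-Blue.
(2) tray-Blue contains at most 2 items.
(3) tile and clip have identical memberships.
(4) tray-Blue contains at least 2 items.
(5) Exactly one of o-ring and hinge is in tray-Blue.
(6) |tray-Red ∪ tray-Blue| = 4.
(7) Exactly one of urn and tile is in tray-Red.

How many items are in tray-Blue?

2

From (1): o-ring ∈ tray-Blue.
(5) (exactly one): hinge ∉ tray-Blue.
Suppose tile ∈ tray-Blue: no assignment then satisfies all the clues, so tile ∉ tray-Blue.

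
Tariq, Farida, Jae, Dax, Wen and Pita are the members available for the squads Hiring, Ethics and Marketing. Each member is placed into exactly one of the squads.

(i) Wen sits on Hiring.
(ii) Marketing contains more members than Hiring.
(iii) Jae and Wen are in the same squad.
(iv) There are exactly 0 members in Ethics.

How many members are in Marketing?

4

From (i): Wen ∈ Hiring.
(iii): Jae matches Wen: Jae ∈ Hiring.
(iv): Ethics already has 0, so the rest are out.
Suppose Tariq ∈ Hiring: no assignment then satisfies all the clues, so Tariq ∉ Hiring.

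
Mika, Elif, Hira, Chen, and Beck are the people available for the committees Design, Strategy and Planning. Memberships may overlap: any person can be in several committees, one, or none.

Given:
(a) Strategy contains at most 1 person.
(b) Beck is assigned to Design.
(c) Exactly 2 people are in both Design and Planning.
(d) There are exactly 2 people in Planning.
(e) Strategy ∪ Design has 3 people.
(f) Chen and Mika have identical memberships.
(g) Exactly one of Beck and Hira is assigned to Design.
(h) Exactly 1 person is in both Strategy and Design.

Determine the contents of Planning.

Planning = {Chen, Mika}

From (b): Beck ∈ Design.
(g) (exactly one): Hira ∉ Design.
Suppose Mika ∉ Planning: no assignment then satisfies all the clues, so Mika ∈ Planning.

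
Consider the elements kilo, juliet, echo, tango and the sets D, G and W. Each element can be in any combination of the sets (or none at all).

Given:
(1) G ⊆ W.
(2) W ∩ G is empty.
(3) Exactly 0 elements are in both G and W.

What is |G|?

0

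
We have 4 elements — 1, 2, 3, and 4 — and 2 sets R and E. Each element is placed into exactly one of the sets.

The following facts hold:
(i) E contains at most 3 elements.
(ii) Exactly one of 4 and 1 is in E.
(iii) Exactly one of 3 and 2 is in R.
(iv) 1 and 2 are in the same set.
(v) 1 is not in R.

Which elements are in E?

From (v): 1 ∉ R.
(iv): 2 matches 1: 2 ∉ R.
Only one set left: 1 ∈ E.
Only one set left: 2 ∈ E.
(ii) (exactly one): 4 ∉ E.
(iii) (exactly one): 3 ∈ R.
Only one set left: 4 ∈ R.

E = {1, 2}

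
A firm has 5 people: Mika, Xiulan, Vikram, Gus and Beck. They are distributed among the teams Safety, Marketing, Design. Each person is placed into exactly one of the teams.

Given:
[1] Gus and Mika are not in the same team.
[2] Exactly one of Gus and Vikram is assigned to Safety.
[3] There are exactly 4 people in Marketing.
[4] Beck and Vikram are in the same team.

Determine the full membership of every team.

Safety = {Gus}; Marketing = {Beck, Mika, Vikram, Xiulan}; Design = {}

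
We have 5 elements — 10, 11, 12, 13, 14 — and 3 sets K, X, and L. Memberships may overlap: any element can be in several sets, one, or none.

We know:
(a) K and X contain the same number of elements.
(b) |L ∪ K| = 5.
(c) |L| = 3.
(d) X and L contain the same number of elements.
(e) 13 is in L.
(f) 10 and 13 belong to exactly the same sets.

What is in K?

K = {11, 12, 14}

From (e): 13 ∈ L.
(f): 10 matches 13: 10 ∈ L.
Suppose 10 ∈ K: no assignment then satisfies all the clues, so 10 ∉ K.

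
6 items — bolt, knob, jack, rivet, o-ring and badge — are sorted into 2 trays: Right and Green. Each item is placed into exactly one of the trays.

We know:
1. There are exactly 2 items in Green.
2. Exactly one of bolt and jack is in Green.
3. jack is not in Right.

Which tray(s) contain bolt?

bolt: Right

From (3): jack ∉ Right.
Only one tray left: jack ∈ Green.
(2) (exactly one): bolt ∉ Green.
Only one tray left: bolt ∈ Right.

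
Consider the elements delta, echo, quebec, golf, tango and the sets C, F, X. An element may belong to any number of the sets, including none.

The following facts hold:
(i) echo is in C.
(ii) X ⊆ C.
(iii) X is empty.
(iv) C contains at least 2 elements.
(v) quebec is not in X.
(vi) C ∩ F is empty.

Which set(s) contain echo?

echo: C

From (i): echo ∈ C.
From (v): quebec ∉ X.
(iii): X already has 0, so the rest are out.
(vi) (disjoint): echo ∉ F.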